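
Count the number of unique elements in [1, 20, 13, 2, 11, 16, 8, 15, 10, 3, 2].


List all unique values:
Distinct values: [1, 2, 3, 8, 10, 11, 13, 15, 16, 20]
Count = 10
Final answer: 10


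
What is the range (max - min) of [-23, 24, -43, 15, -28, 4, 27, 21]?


Maximum value: 27
Minimum value: -43
Range = 27 - (-43) = 70
Final answer: 70


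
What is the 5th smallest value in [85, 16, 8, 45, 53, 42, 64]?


Sort ascending: [8, 16, 42, 45, 53, 64, 85]
The 5th element (1-indexed) is at index 4.
Value = 53
Final answer: 53


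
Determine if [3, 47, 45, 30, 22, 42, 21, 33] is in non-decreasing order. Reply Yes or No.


Check consecutive pairs:
  3 <= 47? True
  47 <= 45? False
  45 <= 30? False
  30 <= 22? False
  22 <= 42? True
  42 <= 21? False
  21 <= 33? True
4 consecutive pair(s) are out of order, so the list is not sorted.
Final answer: No


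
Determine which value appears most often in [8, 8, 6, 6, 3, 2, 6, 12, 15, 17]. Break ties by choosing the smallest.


Count the frequency of each value:
  2 appears 1 time(s)
  3 appears 1 time(s)
  6 appears 3 time(s)
  8 appears 2 time(s)
  12 appears 1 time(s)
  15 appears 1 time(s)
  17 appears 1 time(s)
Maximum frequency is 3.
Only 6 reaches that frequency, so it is the mode.
Final answer: 6


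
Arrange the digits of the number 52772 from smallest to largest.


The number 52772 has digits: 5, 2, 7, 7, 2
Sorted: 2, 2, 5, 7, 7
Joining the sorted digits gives the result.
Final answer: 22577


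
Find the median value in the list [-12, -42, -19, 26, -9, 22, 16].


First, sort the list: [-42, -19, -12, -9, 16, 22, 26]
The list has 7 elements (odd count).
The middle index is 3 (0-based), and the element there is -9.
Final answer: -9


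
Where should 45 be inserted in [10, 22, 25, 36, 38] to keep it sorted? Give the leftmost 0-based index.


List is sorted: [10, 22, 25, 36, 38]
We need the leftmost position where 45 can be inserted, i.e. the first index whose element is >= 45 (or the end of the list if none is).
Binary search with low=0, high=5 (0-based indices):
  low=0, high=5, mid=2: a[2]=25 < 45, so low = 3
  low=3, high=5, mid=4: a[4]=38 < 45, so low = 5
Now low = high = 5, so the insertion index is 5.
Final answer: 5


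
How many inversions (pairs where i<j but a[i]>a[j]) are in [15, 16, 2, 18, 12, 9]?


For each element, count the later elements that are smaller than it:
  15 (index 0): smaller elements after it = [2, 12, 9] -> 3
  16 (index 1): smaller elements after it = [2, 12, 9] -> 3
  2 (index 2): smaller elements after it = [] -> 0
  18 (index 3): smaller elements after it = [12, 9] -> 2
  12 (index 4): smaller elements after it = [9] -> 1
Total inversions = 3 + 3 + 0 + 2 + 1 = 9
Final answer: 9


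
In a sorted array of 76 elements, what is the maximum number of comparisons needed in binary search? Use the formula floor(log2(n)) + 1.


Binary search halves the search space each step.
Maximum comparisons = floor(log2(76)) + 1
log2(76) = 6.2479
floor(log2(76)) = 6, so 6 + 1 = 7
Final answer: 7


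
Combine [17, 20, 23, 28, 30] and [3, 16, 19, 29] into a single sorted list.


List A: [17, 20, 23, 28, 30]
List B: [3, 16, 19, 29]
Repeatedly compare the front elements and take the smaller:
  17 vs 3 -> take 3
  17 vs 16 -> take 16
  17 vs 19 -> take 17
  20 vs 19 -> take 19
  20 vs 29 -> take 20
  23 vs 29 -> take 23
  28 vs 29 -> take 28
  30 vs 29 -> take 29
  B is exhausted; append the rest of A: [30]
Final answer: [3, 16, 17, 19, 20, 23, 28, 29, 30]


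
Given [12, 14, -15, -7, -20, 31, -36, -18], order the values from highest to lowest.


Original list: [12, 14, -15, -7, -20, 31, -36, -18]
Repeatedly take the largest remaining element:
  Remaining [12, 14, -15, -7, -20, 31, -36, -18] -> largest is 31
  Remaining [12, 14, -15, -7, -20, -36, -18] -> largest is 14
  Remaining [12, -15, -7, -20, -36, -18] -> largest is 12
  Remaining [-15, -7, -20, -36, -18] -> largest is -7
  Remaining [-15, -20, -36, -18] -> largest is -15
  Remaining [-20, -36, -18] -> largest is -18
  Remaining [-20, -36] -> largest is -20
  Remaining [-36] -> largest is -36
Collecting the picks in order gives the descending list.
Final answer: [31, 14, 12, -7, -15, -18, -20, -36]


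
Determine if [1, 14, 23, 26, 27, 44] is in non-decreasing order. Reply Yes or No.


Check consecutive pairs:
  1 <= 14? True
  14 <= 23? True
  23 <= 26? True
  26 <= 27? True
  27 <= 44? True
Every consecutive pair is in order, so the list is non-decreasing.
Final answer: Yes


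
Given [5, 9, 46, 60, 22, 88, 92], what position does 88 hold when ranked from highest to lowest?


Sort descending: [92, 88, 60, 46, 22, 9, 5]
Find 88 in the sorted list.
88 is at position 2.
Final answer: 2


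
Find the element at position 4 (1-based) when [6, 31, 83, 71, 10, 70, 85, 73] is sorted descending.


Sort descending: [85, 83, 73, 71, 70, 31, 10, 6]
The 4th element (1-indexed) is at index 3.
Value = 71
Final answer: 71


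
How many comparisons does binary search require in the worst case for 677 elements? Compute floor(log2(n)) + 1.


Binary search halves the search space each step.
Maximum comparisons = floor(log2(677)) + 1
log2(677) = 9.403
floor(log2(677)) = 9, so 9 + 1 = 10
Final answer: 10


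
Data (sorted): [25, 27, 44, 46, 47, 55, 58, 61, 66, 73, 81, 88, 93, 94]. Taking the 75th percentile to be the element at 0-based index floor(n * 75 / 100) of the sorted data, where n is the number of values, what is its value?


The dataset has n = 14 elements.
Index = floor(14 * 75 / 100) = floor(1050 / 100) = floor(10.5) = 10
Counting from index 0 in the sorted data, the element at index 10 is 81.
Final answer: 81


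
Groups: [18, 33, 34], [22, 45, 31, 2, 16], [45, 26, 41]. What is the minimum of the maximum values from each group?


Find max of each group:
  Group 1: [18, 33, 34] -> max = 34
  Group 2: [22, 45, 31, 2, 16] -> max = 45
  Group 3: [45, 26, 41] -> max = 45
Maxes: [34, 45, 45]
Minimum of maxes = 34
Final answer: 34


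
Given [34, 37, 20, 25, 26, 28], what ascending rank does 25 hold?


Sort ascending: [20, 25, 26, 28, 34, 37]
Find 25 in the sorted list.
25 is at position 2 (1-indexed).
Final answer: 2


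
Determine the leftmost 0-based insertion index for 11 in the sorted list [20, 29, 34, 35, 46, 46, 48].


List is sorted: [20, 29, 34, 35, 46, 46, 48]
We need the leftmost position where 11 can be inserted, i.e. the first index whose element is >= 11 (or the end of the list if none is).
Binary search with low=0, high=7 (0-based indices):
  low=0, high=7, mid=3: a[3]=35 >= 11, so high = 3
  low=0, high=3, mid=1: a[1]=29 >= 11, so high = 1
  low=0, high=1, mid=0: a[0]=20 >= 11, so high = 0
Now low = high = 0, so the insertion index is 0.
Final answer: 0


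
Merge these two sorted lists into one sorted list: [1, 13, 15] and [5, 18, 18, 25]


List A: [1, 13, 15]
List B: [5, 18, 18, 25]
Repeatedly compare the front elements and take the smaller:
  1 vs 5 -> take 1
  13 vs 5 -> take 5
  13 vs 18 -> take 13
  15 vs 18 -> take 15
  A is exhausted; append the rest of B: [18, 18, 25]
Final answer: [1, 5, 13, 15, 18, 18, 25]


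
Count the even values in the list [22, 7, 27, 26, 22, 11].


Check each element:
  22 is even
  7 is odd
  27 is odd
  26 is even
  22 is even
  11 is odd
Evens: [22, 26, 22]
Count of evens = 3
Final answer: 3


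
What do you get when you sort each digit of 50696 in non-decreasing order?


The number 50696 has digits: 5, 0, 6, 9, 6
Sorted: 0, 5, 6, 6, 9
Joining the sorted digits gives the result.
Final answer: 05669


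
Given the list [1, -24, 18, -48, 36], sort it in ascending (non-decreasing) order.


Original list: [1, -24, 18, -48, 36]
Repeatedly take the smallest remaining element:
  Remaining [1, -24, 18, -48, 36] -> smallest is -48
  Remaining [1, -24, 18, 36] -> smallest is -24
  Remaining [1, 18, 36] -> smallest is 1
  Remaining [18, 36] -> smallest is 18
  Remaining [36] -> smallest is 36
Collecting the picks in order gives the sorted list.
Final answer: [-48, -24, 1, 18, 36]


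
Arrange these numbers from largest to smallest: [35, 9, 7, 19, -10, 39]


Original list: [35, 9, 7, 19, -10, 39]
Repeatedly take the largest remaining element:
  Remaining [35, 9, 7, 19, -10, 39] -> largest is 39
  Remaining [35, 9, 7, 19, -10] -> largest is 35
  Remaining [9, 7, 19, -10] -> largest is 19
  Remaining [9, 7, -10] -> largest is 9
  Remaining [7, -10] -> largest is 7
  Remaining [-10] -> largest is -10
Collecting the picks in order gives the descending list.
Final answer: [39, 35, 19, 9, 7, -10]


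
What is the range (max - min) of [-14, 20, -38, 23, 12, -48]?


Maximum value: 23
Minimum value: -48
Range = 23 - (-48) = 71
Final answer: 71


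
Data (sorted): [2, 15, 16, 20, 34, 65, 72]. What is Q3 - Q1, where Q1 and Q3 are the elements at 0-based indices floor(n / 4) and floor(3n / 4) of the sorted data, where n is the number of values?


The data has n = 7 elements.
Q1 index = floor(7 / 4) = floor(1.75) = 1; Q3 index = floor(3 * 7 / 4) = floor(5.25) = 5
Q1 = element at index 1 = 15
Q3 = element at index 5 = 65
IQR = 65 - 15 = 50
Final answer: 50


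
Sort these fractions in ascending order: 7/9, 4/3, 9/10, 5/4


Convert to decimal for comparison:
  7/9 = 0.7778
  4/3 = 1.3333
  9/10 = 0.9
  5/4 = 1.25
Decimals in increasing order: 0.7778 < 0.9 < 1.25 < 1.3333
Writing each back as its fraction gives the sorted order.
Final answer: 7/9, 9/10, 5/4, 4/3


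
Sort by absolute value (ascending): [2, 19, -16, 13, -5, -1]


Compute absolute values:
  |2| = 2
  |19| = 19
  |-16| = 16
  |13| = 13
  |-5| = 5
  |-1| = 1
Absolute values in increasing order: 1 < 2 < 5 < 13 < 16 < 19
Listing the original numbers in that order gives the answer.
Final answer: [-1, 2, -5, 13, -16, 19]


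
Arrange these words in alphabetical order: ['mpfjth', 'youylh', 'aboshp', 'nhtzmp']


Compare strings character by character (the first differing letter decides):
  'aboshp' < 'mpfjth' since 'a' < 'm' at position 1
  'mpfjth' < 'nhtzmp' since 'm' < 'n' at position 1
  'nhtzmp' < 'youylh' since 'n' < 'y' at position 1
Chaining these comparisons gives the alphabetical order.
Final answer: ['aboshp', 'mpfjth', 'nhtzmp', 'youylh']


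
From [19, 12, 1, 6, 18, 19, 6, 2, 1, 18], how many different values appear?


List all unique values:
Distinct values: [1, 2, 6, 12, 18, 19]
Count = 6
Final answer: 6


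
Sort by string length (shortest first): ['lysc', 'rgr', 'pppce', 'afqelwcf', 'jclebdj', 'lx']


Compute lengths:
  'lysc' has length 4
  'rgr' has length 3
  'pppce' has length 5
  'afqelwcf' has length 8
  'jclebdj' has length 7
  'lx' has length 2
Lengths in increasing order: 2 < 3 < 4 < 5 < 7 < 8
Listing the words in that order gives the answer.
Final answer: ['lx', 'rgr', 'lysc', 'pppce', 'jclebdj', 'afqelwcf']


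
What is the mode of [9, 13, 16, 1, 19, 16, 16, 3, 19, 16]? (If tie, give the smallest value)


Count the frequency of each value:
  1 appears 1 time(s)
  3 appears 1 time(s)
  9 appears 1 time(s)
  13 appears 1 time(s)
  16 appears 4 time(s)
  19 appears 2 time(s)
Maximum frequency is 4.
Only 16 reaches that frequency, so it is the mode.
Final answer: 16


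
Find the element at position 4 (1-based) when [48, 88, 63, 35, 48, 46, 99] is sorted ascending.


Sort ascending: [35, 46, 48, 48, 63, 88, 99]
The 4th element (1-indexed) is at index 3.
Value = 48
Final answer: 48


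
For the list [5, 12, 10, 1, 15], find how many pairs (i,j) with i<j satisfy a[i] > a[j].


For each element, count the later elements that are smaller than it:
  5 (index 0): smaller elements after it = [1] -> 1
  12 (index 1): smaller elements after it = [10, 1] -> 2
  10 (index 2): smaller elements after it = [1] -> 1
  1 (index 3): smaller elements after it = [] -> 0
Total inversions = 1 + 2 + 1 + 0 = 4
Final answer: 4


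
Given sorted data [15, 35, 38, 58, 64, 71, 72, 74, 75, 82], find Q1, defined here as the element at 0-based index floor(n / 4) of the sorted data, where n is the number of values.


The list has n = 10 elements.
Q1 index = floor(10 / 4) = floor(2.5) = 2
Counting from index 0 in the sorted data, the element at index 2 is 38.
Final answer: 38


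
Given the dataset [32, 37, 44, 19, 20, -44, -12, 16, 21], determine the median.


First, sort the list: [-44, -12, 16, 19, 20, 21, 32, 37, 44]
The list has 9 elements (odd count).
The middle index is 4 (0-based), and the element there is 20.
Final answer: 20


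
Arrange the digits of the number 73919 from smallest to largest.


The number 73919 has digits: 7, 3, 9, 1, 9
Sorted: 1, 3, 7, 9, 9
Joining the sorted digits gives the result.
Final answer: 13799


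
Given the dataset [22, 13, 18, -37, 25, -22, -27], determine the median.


First, sort the list: [-37, -27, -22, 13, 18, 22, 25]
The list has 7 elements (odd count).
The middle index is 3 (0-based), and the element there is 13.
Final answer: 13


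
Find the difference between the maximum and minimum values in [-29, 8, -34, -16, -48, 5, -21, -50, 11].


Maximum value: 11
Minimum value: -50
Range = 11 - (-50) = 61
Final answer: 61


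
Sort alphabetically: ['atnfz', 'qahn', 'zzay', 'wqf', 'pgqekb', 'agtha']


Compare strings character by character (the first differing letter decides):
  'agtha' < 'atnfz' since 'g' < 't' at position 2
  'atnfz' < 'pgqekb' since 'a' < 'p' at position 1
  'pgqekb' < 'qahn' since 'p' < 'q' at position 1
  'qahn' < 'wqf' since 'q' < 'w' at position 1
  'wqf' < 'zzay' since 'w' < 'z' at position 1
Chaining these comparisons gives the alphabetical order.
Final answer: ['agtha', 'atnfz', 'pgqekb', 'qahn', 'wqf', 'zzay']


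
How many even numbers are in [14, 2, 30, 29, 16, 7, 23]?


Check each element:
  14 is even
  2 is even
  30 is even
  29 is odd
  16 is even
  7 is odd
  23 is odd
Evens: [14, 2, 30, 16]
Count of evens = 4
Final answer: 4


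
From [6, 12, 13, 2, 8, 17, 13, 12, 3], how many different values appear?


List all unique values:
Distinct values: [2, 3, 6, 8, 12, 13, 17]
Count = 7
Final answer: 7


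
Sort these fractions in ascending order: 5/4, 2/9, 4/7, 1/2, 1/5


Convert to decimal for comparison:
  5/4 = 1.25
  2/9 = 0.2222
  4/7 = 0.5714
  1/2 = 0.5
  1/5 = 0.2
Decimals in increasing order: 0.2 < 0.2222 < 0.5 < 0.5714 < 1.25
Writing each back as its fraction gives the sorted order.
Final answer: 1/5, 2/9, 1/2, 4/7, 5/4


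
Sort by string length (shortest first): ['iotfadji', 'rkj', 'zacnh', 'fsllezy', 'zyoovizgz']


Compute lengths:
  'iotfadji' has length 8
  'rkj' has length 3
  'zacnh' has length 5
  'fsllezy' has length 7
  'zyoovizgz' has length 9
Lengths in increasing order: 3 < 5 < 7 < 8 < 9
Listing the words in that order gives the answer.
Final answer: ['rkj', 'zacnh', 'fsllezy', 'iotfadji', 'zyoovizgz']


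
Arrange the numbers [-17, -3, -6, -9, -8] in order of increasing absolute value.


Compute absolute values:
  |-17| = 17
  |-3| = 3
  |-6| = 6
  |-9| = 9
  |-8| = 8
Absolute values in increasing order: 3 < 6 < 8 < 9 < 17
Listing the original numbers in that order gives the answer.
Final answer: [-3, -6, -8, -9, -17]


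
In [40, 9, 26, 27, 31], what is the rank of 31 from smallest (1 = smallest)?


Sort ascending: [9, 26, 27, 31, 40]
Find 31 in the sorted list.
31 is at position 4 (1-indexed).
Final answer: 4


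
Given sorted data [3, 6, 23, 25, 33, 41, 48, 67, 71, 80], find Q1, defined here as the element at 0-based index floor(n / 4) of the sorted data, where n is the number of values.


The list has n = 10 elements.
Q1 index = floor(10 / 4) = floor(2.5) = 2
Counting from index 0 in the sorted data, the element at index 2 is 23.
Final answer: 23


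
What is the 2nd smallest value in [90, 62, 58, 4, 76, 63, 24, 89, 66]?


Sort ascending: [4, 24, 58, 62, 63, 66, 76, 89, 90]
The 2nd element (1-indexed) is at index 1.
Value = 24
Final answer: 24


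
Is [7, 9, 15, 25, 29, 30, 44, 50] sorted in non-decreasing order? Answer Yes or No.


Check consecutive pairs:
  7 <= 9? True
  9 <= 15? True
  15 <= 25? True
  25 <= 29? True
  29 <= 30? True
  30 <= 44? True
  44 <= 50? True
Every consecutive pair is in order, so the list is non-decreasing.
Final answer: Yes


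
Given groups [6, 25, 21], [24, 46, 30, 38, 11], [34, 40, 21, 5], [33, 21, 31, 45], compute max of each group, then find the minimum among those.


Find max of each group:
  Group 1: [6, 25, 21] -> max = 25
  Group 2: [24, 46, 30, 38, 11] -> max = 46
  Group 3: [34, 40, 21, 5] -> max = 40
  Group 4: [33, 21, 31, 45] -> max = 45
Maxes: [25, 46, 40, 45]
Minimum of maxes = 25
Final answer: 25


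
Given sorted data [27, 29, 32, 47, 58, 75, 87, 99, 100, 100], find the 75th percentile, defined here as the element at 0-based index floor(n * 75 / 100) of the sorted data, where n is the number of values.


The dataset has n = 10 elements.
Index = floor(10 * 75 / 100) = floor(750 / 100) = floor(7.5) = 7
Counting from index 0 in the sorted data, the element at index 7 is 99.
Final answer: 99


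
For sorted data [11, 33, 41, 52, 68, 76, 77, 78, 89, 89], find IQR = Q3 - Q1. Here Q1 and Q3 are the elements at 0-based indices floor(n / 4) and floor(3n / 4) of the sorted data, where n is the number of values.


The data has n = 10 elements.
Q1 index = floor(10 / 4) = floor(2.5) = 2; Q3 index = floor(3 * 10 / 4) = floor(7.5) = 7
Q1 = element at index 2 = 41
Q3 = element at index 7 = 78
IQR = 78 - 41 = 37
Final answer: 37


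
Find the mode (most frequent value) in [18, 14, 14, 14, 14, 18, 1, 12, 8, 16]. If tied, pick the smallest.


Count the frequency of each value:
  1 appears 1 time(s)
  8 appears 1 time(s)
  12 appears 1 time(s)
  14 appears 4 time(s)
  16 appears 1 time(s)
  18 appears 2 time(s)
Maximum frequency is 4.
Only 14 reaches that frequency, so it is the mode.
Final answer: 14


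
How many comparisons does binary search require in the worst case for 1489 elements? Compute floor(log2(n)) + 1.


Binary search halves the search space each step.
Maximum comparisons = floor(log2(1489)) + 1
log2(1489) = 10.5401
floor(log2(1489)) = 10, so 10 + 1 = 11
Final answer: 11


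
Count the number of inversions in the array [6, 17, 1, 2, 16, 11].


For each element, count the later elements that are smaller than it:
  6 (index 0): smaller elements after it = [1, 2] -> 2
  17 (index 1): smaller elements after it = [1, 2, 16, 11] -> 4
  1 (index 2): smaller elements after it = [] -> 0
  2 (index 3): smaller elements after it = [] -> 0
  16 (index 4): smaller elements after it = [11] -> 1
Total inversions = 2 + 4 + 0 + 0 + 1 = 7
Final answer: 7


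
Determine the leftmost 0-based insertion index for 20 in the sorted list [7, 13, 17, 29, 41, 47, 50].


List is sorted: [7, 13, 17, 29, 41, 47, 50]
We need the leftmost position where 20 can be inserted, i.e. the first index whose element is >= 20 (or the end of the list if none is).
Binary search with low=0, high=7 (0-based indices):
  low=0, high=7, mid=3: a[3]=29 >= 20, so high = 3
  low=0, high=3, mid=1: a[1]=13 < 20, so low = 2
  low=2, high=3, mid=2: a[2]=17 < 20, so low = 3
Now low = high = 3, so the insertion index is 3.
Final answer: 3


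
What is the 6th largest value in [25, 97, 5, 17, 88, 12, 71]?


Sort descending: [97, 88, 71, 25, 17, 12, 5]
The 6th element (1-indexed) is at index 5.
Value = 12
Final answer: 12


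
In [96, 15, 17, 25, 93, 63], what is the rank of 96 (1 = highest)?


Sort descending: [96, 93, 63, 25, 17, 15]
Find 96 in the sorted list.
96 is at position 1.
Final answer: 1


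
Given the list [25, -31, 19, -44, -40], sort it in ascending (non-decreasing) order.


Original list: [25, -31, 19, -44, -40]
Repeatedly take the smallest remaining element:
  Remaining [25, -31, 19, -44, -40] -> smallest is -44
  Remaining [25, -31, 19, -40] -> smallest is -40
  Remaining [25, -31, 19] -> smallest is -31
  Remaining [25, 19] -> smallest is 19
  Remaining [25] -> smallest is 25
Collecting the picks in order gives the sorted list.
Final answer: [-44, -40, -31, 19, 25]


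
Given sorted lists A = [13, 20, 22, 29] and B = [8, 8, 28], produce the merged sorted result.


List A: [13, 20, 22, 29]
List B: [8, 8, 28]
Repeatedly compare the front elements and take the smaller:
  13 vs 8 -> take 8
  13 vs 8 -> take 8
  13 vs 28 -> take 13
  20 vs 28 -> take 20
  22 vs 28 -> take 22
  29 vs 28 -> take 28
  B is exhausted; append the rest of A: [29]
Final answer: [8, 8, 13, 20, 22, 28, 29]


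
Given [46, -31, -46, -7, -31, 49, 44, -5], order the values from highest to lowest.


Original list: [46, -31, -46, -7, -31, 49, 44, -5]
Repeatedly take the largest remaining element:
  Remaining [46, -31, -46, -7, -31, 49, 44, -5] -> largest is 49
  Remaining [46, -31, -46, -7, -31, 44, -5] -> largest is 46
  Remaining [-31, -46, -7, -31, 44, -5] -> largest is 44
  Remaining [-31, -46, -7, -31, -5] -> largest is -5
  Remaining [-31, -46, -7, -31] -> largest is -7
  Remaining [-31, -46, -31] -> largest is -31
  Remaining [-46, -31] -> largest is -31
  Remaining [-46] -> largest is -46
Collecting the picks in order gives the descending list.
Final answer: [49, 46, 44, -5, -7, -31, -31, -46]


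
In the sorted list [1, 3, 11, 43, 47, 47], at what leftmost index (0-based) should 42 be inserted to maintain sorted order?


List is sorted: [1, 3, 11, 43, 47, 47]
We need the leftmost position where 42 can be inserted, i.e. the first index whose element is >= 42 (or the end of the list if none is).
Binary search with low=0, high=6 (0-based indices):
  low=0, high=6, mid=3: a[3]=43 >= 42, so high = 3
  low=0, high=3, mid=1: a[1]=3 < 42, so low = 2
  low=2, high=3, mid=2: a[2]=11 < 42, so low = 3
Now low = high = 3, so the insertion index is 3.
Final answer: 3


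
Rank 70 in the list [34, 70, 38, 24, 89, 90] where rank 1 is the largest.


Sort descending: [90, 89, 70, 38, 34, 24]
Find 70 in the sorted list.
70 is at position 3.
Final answer: 3


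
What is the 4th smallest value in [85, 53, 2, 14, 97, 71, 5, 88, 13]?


Sort ascending: [2, 5, 13, 14, 53, 71, 85, 88, 97]
The 4th element (1-indexed) is at index 3.
Value = 14
Final answer: 14


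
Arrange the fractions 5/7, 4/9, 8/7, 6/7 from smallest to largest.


Convert to decimal for comparison:
  5/7 = 0.7143
  4/9 = 0.4444
  8/7 = 1.1429
  6/7 = 0.8571
Decimals in increasing order: 0.4444 < 0.7143 < 0.8571 < 1.1429
Writing each back as its fraction gives the sorted order.
Final answer: 4/9, 5/7, 6/7, 8/7


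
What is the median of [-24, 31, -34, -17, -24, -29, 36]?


First, sort the list: [-34, -29, -24, -24, -17, 31, 36]
The list has 7 elements (odd count).
The middle index is 3 (0-based), and the element there is -24.
Final answer: -24


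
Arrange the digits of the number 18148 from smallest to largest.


The number 18148 has digits: 1, 8, 1, 4, 8
Sorted: 1, 1, 4, 8, 8
Joining the sorted digits gives the result.
Final answer: 11488


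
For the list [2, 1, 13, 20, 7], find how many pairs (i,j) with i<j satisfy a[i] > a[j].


For each element, count the later elements that are smaller than it:
  2 (index 0): smaller elements after it = [1] -> 1
  1 (index 1): smaller elements after it = [] -> 0
  13 (index 2): smaller elements after it = [7] -> 1
  20 (index 3): smaller elements after it = [7] -> 1
Total inversions = 1 + 0 + 1 + 1 = 3
Final answer: 3


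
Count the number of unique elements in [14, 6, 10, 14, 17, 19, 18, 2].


List all unique values:
Distinct values: [2, 6, 10, 14, 17, 18, 19]
Count = 7
Final answer: 7


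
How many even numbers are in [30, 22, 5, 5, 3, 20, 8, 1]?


Check each element:
  30 is even
  22 is even
  5 is odd
  5 is odd
  3 is odd
  20 is even
  8 is even
  1 is odd
Evens: [30, 22, 20, 8]
Count of evens = 4
Final answer: 4


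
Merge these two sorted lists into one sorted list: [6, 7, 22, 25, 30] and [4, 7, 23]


List A: [6, 7, 22, 25, 30]
List B: [4, 7, 23]
Repeatedly compare the front elements and take the smaller:
  6 vs 4 -> take 4
  6 vs 7 -> take 6
  7 vs 7 -> take 7
  22 vs 7 -> take 7
  22 vs 23 -> take 22
  25 vs 23 -> take 23
  B is exhausted; append the rest of A: [25, 30]
Final answer: [4, 6, 7, 7, 22, 23, 25, 30]


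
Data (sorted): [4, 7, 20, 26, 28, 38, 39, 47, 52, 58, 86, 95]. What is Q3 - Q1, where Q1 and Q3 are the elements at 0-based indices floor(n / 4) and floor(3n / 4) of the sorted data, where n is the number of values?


The data has n = 12 elements.
Q1 index = floor(12 / 4) = floor(3) = 3; Q3 index = floor(3 * 12 / 4) = floor(9) = 9
Q1 = element at index 3 = 26
Q3 = element at index 9 = 58
IQR = 58 - 26 = 32
Final answer: 32


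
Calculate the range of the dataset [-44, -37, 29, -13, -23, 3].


Maximum value: 29
Minimum value: -44
Range = 29 - (-44) = 73
Final answer: 73


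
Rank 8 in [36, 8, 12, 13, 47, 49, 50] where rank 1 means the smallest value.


Sort ascending: [8, 12, 13, 36, 47, 49, 50]
Find 8 in the sorted list.
8 is at position 1 (1-indexed).
Final answer: 1


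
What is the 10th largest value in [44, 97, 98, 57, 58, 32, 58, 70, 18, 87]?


Sort descending: [98, 97, 87, 70, 58, 58, 57, 44, 32, 18]
The 10th element (1-indexed) is at index 9.
Value = 18
Final answer: 18


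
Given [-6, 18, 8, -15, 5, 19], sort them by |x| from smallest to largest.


Compute absolute values:
  |-6| = 6
  |18| = 18
  |8| = 8
  |-15| = 15
  |5| = 5
  |19| = 19
Absolute values in increasing order: 5 < 6 < 8 < 15 < 18 < 19
Listing the original numbers in that order gives the answer.
Final answer: [5, -6, 8, -15, 18, 19]


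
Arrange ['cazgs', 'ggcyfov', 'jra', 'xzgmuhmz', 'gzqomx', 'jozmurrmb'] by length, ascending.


Compute lengths:
  'cazgs' has length 5
  'ggcyfov' has length 7
  'jra' has length 3
  'xzgmuhmz' has length 8
  'gzqomx' has length 6
  'jozmurrmb' has length 9
Lengths in increasing order: 3 < 5 < 6 < 7 < 8 < 9
Listing the words in that order gives the answer.
Final answer: ['jra', 'cazgs', 'gzqomx', 'ggcyfov', 'xzgmuhmz', 'jozmurrmb']


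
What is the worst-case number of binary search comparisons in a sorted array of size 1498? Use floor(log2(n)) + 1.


Binary search halves the search space each step.
Maximum comparisons = floor(log2(1498)) + 1
log2(1498) = 10.5488
floor(log2(1498)) = 10, so 10 + 1 = 11
Final answer: 11


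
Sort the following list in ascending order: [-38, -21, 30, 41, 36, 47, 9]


Original list: [-38, -21, 30, 41, 36, 47, 9]
Repeatedly take the smallest remaining element:
  Remaining [-38, -21, 30, 41, 36, 47, 9] -> smallest is -38
  Remaining [-21, 30, 41, 36, 47, 9] -> smallest is -21
  Remaining [30, 41, 36, 47, 9] -> smallest is 9
  Remaining [30, 41, 36, 47] -> smallest is 30
  Remaining [41, 36, 47] -> smallest is 36
  Remaining [41, 47] -> smallest is 41
  Remaining [47] -> smallest is 47
Collecting the picks in order gives the sorted list.
Final answer: [-38, -21, 9, 30, 36, 41, 47]


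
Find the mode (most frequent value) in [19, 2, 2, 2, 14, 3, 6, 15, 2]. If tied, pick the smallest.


Count the frequency of each value:
  2 appears 4 time(s)
  3 appears 1 time(s)
  6 appears 1 time(s)
  14 appears 1 time(s)
  15 appears 1 time(s)
  19 appears 1 time(s)
Maximum frequency is 4.
Only 2 reaches that frequency, so it is the mode.
Final answer: 2


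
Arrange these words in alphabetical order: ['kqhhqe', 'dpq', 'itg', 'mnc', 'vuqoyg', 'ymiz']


Compare strings character by character (the first differing letter decides):
  'dpq' < 'itg' since 'd' < 'i' at position 1
  'itg' < 'kqhhqe' since 'i' < 'k' at position 1
  'kqhhqe' < 'mnc' since 'k' < 'm' at position 1
  'mnc' < 'vuqoyg' since 'm' < 'v' at position 1
  'vuqoyg' < 'ymiz' since 'v' < 'y' at position 1
Chaining these comparisons gives the alphabetical order.
Final answer: ['dpq', 'itg', 'kqhhqe', 'mnc', 'vuqoyg', 'ymiz']


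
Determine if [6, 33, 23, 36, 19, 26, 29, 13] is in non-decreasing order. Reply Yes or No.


Check consecutive pairs:
  6 <= 33? True
  33 <= 23? False
  23 <= 36? True
  36 <= 19? False
  19 <= 26? True
  26 <= 29? True
  29 <= 13? False
3 consecutive pair(s) are out of order, so the list is not sorted.
Final answer: No


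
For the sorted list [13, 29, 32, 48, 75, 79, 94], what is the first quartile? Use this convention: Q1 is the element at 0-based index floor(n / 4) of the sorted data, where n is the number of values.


The list has n = 7 elements.
Q1 index = floor(7 / 4) = floor(1.75) = 1
Counting from index 0 in the sorted data, the element at index 1 is 29.
Final answer: 29


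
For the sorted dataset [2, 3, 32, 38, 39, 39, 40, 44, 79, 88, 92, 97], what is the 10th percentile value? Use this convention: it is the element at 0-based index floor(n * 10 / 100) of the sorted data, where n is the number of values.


The dataset has n = 12 elements.
Index = floor(12 * 10 / 100) = floor(120 / 100) = floor(1.2) = 1
Counting from index 0 in the sorted data, the element at index 1 is 3.
Final answer: 3


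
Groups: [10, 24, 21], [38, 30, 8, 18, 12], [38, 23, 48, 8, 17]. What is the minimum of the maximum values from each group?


Find max of each group:
  Group 1: [10, 24, 21] -> max = 24
  Group 2: [38, 30, 8, 18, 12] -> max = 38
  Group 3: [38, 23, 48, 8, 17] -> max = 48
Maxes: [24, 38, 48]
Minimum of maxes = 24
Final answer: 24


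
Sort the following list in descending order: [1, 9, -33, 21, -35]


Original list: [1, 9, -33, 21, -35]
Repeatedly take the largest remaining element:
  Remaining [1, 9, -33, 21, -35] -> largest is 21
  Remaining [1, 9, -33, -35] -> largest is 9
  Remaining [1, -33, -35] -> largest is 1
  Remaining [-33, -35] -> largest is -33
  Remaining [-35] -> largest is -35
Collecting the picks in order gives the descending list.
Final answer: [21, 9, 1, -33, -35]


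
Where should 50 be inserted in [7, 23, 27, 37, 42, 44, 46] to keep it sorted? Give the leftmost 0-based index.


List is sorted: [7, 23, 27, 37, 42, 44, 46]
We need the leftmost position where 50 can be inserted, i.e. the first index whose element is >= 50 (or the end of the list if none is).
Binary search with low=0, high=7 (0-based indices):
  low=0, high=7, mid=3: a[3]=37 < 50, so low = 4
  low=4, high=7, mid=5: a[5]=44 < 50, so low = 6
  low=6, high=7, mid=6: a[6]=46 < 50, so low = 7
Now low = high = 7, so the insertion index is 7.
Final answer: 7


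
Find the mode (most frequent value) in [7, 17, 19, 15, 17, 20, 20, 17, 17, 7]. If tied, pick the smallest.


Count the frequency of each value:
  7 appears 2 time(s)
  15 appears 1 time(s)
  17 appears 4 time(s)
  19 appears 1 time(s)
  20 appears 2 time(s)
Maximum frequency is 4.
Only 17 reaches that frequency, so it is the mode.
Final answer: 17


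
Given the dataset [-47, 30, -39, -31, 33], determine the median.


First, sort the list: [-47, -39, -31, 30, 33]
The list has 5 elements (odd count).
The middle index is 2 (0-based), and the element there is -31.
Final answer: -31


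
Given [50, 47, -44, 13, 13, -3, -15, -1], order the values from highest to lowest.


Original list: [50, 47, -44, 13, 13, -3, -15, -1]
Repeatedly take the largest remaining element:
  Remaining [50, 47, -44, 13, 13, -3, -15, -1] -> largest is 50
  Remaining [47, -44, 13, 13, -3, -15, -1] -> largest is 47
  Remaining [-44, 13, 13, -3, -15, -1] -> largest is 13
  Remaining [-44, 13, -3, -15, -1] -> largest is 13
  Remaining [-44, -3, -15, -1] -> largest is -1
  Remaining [-44, -3, -15] -> largest is -3
  Remaining [-44, -15] -> largest is -15
  Remaining [-44] -> largest is -44
Collecting the picks in order gives the descending list.
Final answer: [50, 47, 13, 13, -1, -3, -15, -44]


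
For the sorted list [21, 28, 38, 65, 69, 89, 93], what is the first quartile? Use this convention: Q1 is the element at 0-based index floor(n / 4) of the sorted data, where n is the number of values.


The list has n = 7 elements.
Q1 index = floor(7 / 4) = floor(1.75) = 1
Counting from index 0 in the sorted data, the element at index 1 is 28.
Final answer: 28


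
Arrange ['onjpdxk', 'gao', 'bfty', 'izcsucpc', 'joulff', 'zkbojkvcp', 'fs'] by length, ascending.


Compute lengths:
  'onjpdxk' has length 7
  'gao' has length 3
  'bfty' has length 4
  'izcsucpc' has length 8
  'joulff' has length 6
  'zkbojkvcp' has length 9
  'fs' has length 2
Lengths in increasing order: 2 < 3 < 4 < 6 < 7 < 8 < 9
Listing the words in that order gives the answer.
Final answer: ['fs', 'gao', 'bfty', 'joulff', 'onjpdxk', 'izcsucpc', 'zkbojkvcp']


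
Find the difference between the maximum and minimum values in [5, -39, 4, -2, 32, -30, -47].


Maximum value: 32
Minimum value: -47
Range = 32 - (-47) = 79
Final answer: 79


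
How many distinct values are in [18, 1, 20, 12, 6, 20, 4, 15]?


List all unique values:
Distinct values: [1, 4, 6, 12, 15, 18, 20]
Count = 7
Final answer: 7


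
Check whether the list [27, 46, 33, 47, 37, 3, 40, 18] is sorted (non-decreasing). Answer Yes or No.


Check consecutive pairs:
  27 <= 46? True
  46 <= 33? False
  33 <= 47? True
  47 <= 37? False
  37 <= 3? False
  3 <= 40? True
  40 <= 18? False
4 consecutive pair(s) are out of order, so the list is not sorted.
Final answer: No


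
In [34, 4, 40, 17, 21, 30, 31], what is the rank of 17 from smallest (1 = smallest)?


Sort ascending: [4, 17, 21, 30, 31, 34, 40]
Find 17 in the sorted list.
17 is at position 2 (1-indexed).
Final answer: 2


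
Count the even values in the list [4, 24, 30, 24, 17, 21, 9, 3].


Check each element:
  4 is even
  24 is even
  30 is even
  24 is even
  17 is odd
  21 is odd
  9 is odd
  3 is odd
Evens: [4, 24, 30, 24]
Count of evens = 4
Final answer: 4


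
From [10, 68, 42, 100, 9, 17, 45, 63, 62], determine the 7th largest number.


Sort descending: [100, 68, 63, 62, 45, 42, 17, 10, 9]
The 7th element (1-indexed) is at index 6.
Value = 17
Final answer: 17


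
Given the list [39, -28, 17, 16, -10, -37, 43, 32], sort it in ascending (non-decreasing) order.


Original list: [39, -28, 17, 16, -10, -37, 43, 32]
Repeatedly take the smallest remaining element:
  Remaining [39, -28, 17, 16, -10, -37, 43, 32] -> smallest is -37
  Remaining [39, -28, 17, 16, -10, 43, 32] -> smallest is -28
  Remaining [39, 17, 16, -10, 43, 32] -> smallest is -10
  Remaining [39, 17, 16, 43, 32] -> smallest is 16
  Remaining [39, 17, 43, 32] -> smallest is 17
  Remaining [39, 43, 32] -> smallest is 32
  Remaining [39, 43] -> smallest is 39
  Remaining [43] -> smallest is 43
Collecting the picks in order gives the sorted list.
Final answer: [-37, -28, -10, 16, 17, 32, 39, 43]


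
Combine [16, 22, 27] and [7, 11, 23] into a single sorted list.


List A: [16, 22, 27]
List B: [7, 11, 23]
Repeatedly compare the front elements and take the smaller:
  16 vs 7 -> take 7
  16 vs 11 -> take 11
  16 vs 23 -> take 16
  22 vs 23 -> take 22
  27 vs 23 -> take 23
  B is exhausted; append the rest of A: [27]
Final answer: [7, 11, 16, 22, 23, 27]


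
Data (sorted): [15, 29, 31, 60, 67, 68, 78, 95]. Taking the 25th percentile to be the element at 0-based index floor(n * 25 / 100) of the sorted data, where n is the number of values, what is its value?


The dataset has n = 8 elements.
Index = floor(8 * 25 / 100) = floor(200 / 100) = floor(2) = 2
Counting from index 0 in the sorted data, the element at index 2 is 31.
Final answer: 31


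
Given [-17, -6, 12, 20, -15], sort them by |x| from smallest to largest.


Compute absolute values:
  |-17| = 17
  |-6| = 6
  |12| = 12
  |20| = 20
  |-15| = 15
Absolute values in increasing order: 6 < 12 < 15 < 17 < 20
Listing the original numbers in that order gives the answer.
Final answer: [-6, 12, -15, -17, 20]


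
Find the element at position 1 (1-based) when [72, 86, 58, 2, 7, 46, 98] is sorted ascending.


Sort ascending: [2, 7, 46, 58, 72, 86, 98]
The 1st element (1-indexed) is at index 0.
Value = 2
Final answer: 2


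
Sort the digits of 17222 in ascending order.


The number 17222 has digits: 1, 7, 2, 2, 2
Sorted: 1, 2, 2, 2, 7
Joining the sorted digits gives the result.
Final answer: 12227


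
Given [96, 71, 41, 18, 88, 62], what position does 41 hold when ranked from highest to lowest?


Sort descending: [96, 88, 71, 62, 41, 18]
Find 41 in the sorted list.
41 is at position 5.
Final answer: 5


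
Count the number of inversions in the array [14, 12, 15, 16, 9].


For each element, count the later elements that are smaller than it:
  14 (index 0): smaller elements after it = [12, 9] -> 2
  12 (index 1): smaller elements after it = [9] -> 1
  15 (index 2): smaller elements after it = [9] -> 1
  16 (index 3): smaller elements after it = [9] -> 1
Total inversions = 2 + 1 + 1 + 1 = 5
Final answer: 5


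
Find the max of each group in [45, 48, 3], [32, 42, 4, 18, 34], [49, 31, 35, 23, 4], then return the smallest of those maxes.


Find max of each group:
  Group 1: [45, 48, 3] -> max = 48
  Group 2: [32, 42, 4, 18, 34] -> max = 42
  Group 3: [49, 31, 35, 23, 4] -> max = 49
Maxes: [48, 42, 49]
Minimum of maxes = 42
Final answer: 42


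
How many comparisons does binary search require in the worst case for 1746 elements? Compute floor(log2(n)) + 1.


Binary search halves the search space each step.
Maximum comparisons = floor(log2(1746)) + 1
log2(1746) = 10.7698
floor(log2(1746)) = 10, so 10 + 1 = 11
Final answer: 11


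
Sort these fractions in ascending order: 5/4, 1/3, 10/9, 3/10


Convert to decimal for comparison:
  5/4 = 1.25
  1/3 = 0.3333
  10/9 = 1.1111
  3/10 = 0.3
Decimals in increasing order: 0.3 < 0.3333 < 1.1111 < 1.25
Writing each back as its fraction gives the sorted order.
Final answer: 3/10, 1/3, 10/9, 5/4


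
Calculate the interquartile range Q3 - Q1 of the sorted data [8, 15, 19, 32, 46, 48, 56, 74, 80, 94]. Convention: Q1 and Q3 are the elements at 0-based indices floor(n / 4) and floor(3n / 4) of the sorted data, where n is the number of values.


The data has n = 10 elements.
Q1 index = floor(10 / 4) = floor(2.5) = 2; Q3 index = floor(3 * 10 / 4) = floor(7.5) = 7
Q1 = element at index 2 = 19
Q3 = element at index 7 = 74
IQR = 74 - 19 = 55
Final answer: 55


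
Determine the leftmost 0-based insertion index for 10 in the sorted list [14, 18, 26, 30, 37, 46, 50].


List is sorted: [14, 18, 26, 30, 37, 46, 50]
We need the leftmost position where 10 can be inserted, i.e. the first index whose element is >= 10 (or the end of the list if none is).
Binary search with low=0, high=7 (0-based indices):
  low=0, high=7, mid=3: a[3]=30 >= 10, so high = 3
  low=0, high=3, mid=1: a[1]=18 >= 10, so high = 1
  low=0, high=1, mid=0: a[0]=14 >= 10, so high = 0
Now low = high = 0, so the insertion index is 0.
Final answer: 0


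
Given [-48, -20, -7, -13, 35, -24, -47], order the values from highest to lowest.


Original list: [-48, -20, -7, -13, 35, -24, -47]
Repeatedly take the largest remaining element:
  Remaining [-48, -20, -7, -13, 35, -24, -47] -> largest is 35
  Remaining [-48, -20, -7, -13, -24, -47] -> largest is -7
  Remaining [-48, -20, -13, -24, -47] -> largest is -13
  Remaining [-48, -20, -24, -47] -> largest is -20
  Remaining [-48, -24, -47] -> largest is -24
  Remaining [-48, -47] -> largest is -47
  Remaining [-48] -> largest is -48
Collecting the picks in order gives the descending list.
Final answer: [35, -7, -13, -20, -24, -47, -48]


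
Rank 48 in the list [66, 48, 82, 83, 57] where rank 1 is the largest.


Sort descending: [83, 82, 66, 57, 48]
Find 48 in the sorted list.
48 is at position 5.
Final answer: 5


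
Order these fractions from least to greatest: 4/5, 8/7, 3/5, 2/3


Convert to decimal for comparison:
  4/5 = 0.8
  8/7 = 1.1429
  3/5 = 0.6
  2/3 = 0.6667
Decimals in increasing order: 0.6 < 0.6667 < 0.8 < 1.1429
Writing each back as its fraction gives the sorted order.
Final answer: 3/5, 2/3, 4/5, 8/7


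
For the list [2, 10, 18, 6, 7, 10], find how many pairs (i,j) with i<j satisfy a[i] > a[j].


For each element, count the later elements that are smaller than it:
  2 (index 0): smaller elements after it = [] -> 0
  10 (index 1): smaller elements after it = [6, 7] -> 2
  18 (index 2): smaller elements after it = [6, 7, 10] -> 3
  6 (index 3): smaller elements after it = [] -> 0
  7 (index 4): smaller elements after it = [] -> 0
Total inversions = 0 + 2 + 3 + 0 + 0 = 5
Final answer: 5
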